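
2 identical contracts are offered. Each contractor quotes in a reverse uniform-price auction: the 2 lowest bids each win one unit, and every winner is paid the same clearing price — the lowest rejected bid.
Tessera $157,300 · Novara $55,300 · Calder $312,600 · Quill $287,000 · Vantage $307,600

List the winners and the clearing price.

Sorting: 55,300 (Novara), 157,300 (Tessera), 287,000 (Quill), 307,600 (Vantage), …
Winners (2 units): Novara, Tessera.
Clearing price = lowest rejected bid = $287,000.

Novara, Tessera; each is paid $287,000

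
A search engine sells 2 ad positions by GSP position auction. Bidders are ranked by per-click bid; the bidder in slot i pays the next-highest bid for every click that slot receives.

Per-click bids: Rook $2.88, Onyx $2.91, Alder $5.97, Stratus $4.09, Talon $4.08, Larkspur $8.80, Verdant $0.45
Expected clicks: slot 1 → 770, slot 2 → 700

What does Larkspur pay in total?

Sorting advertisers: $8.80 (Larkspur) > $5.97 (Alder) > $4.09 (Stratus) > …
Larkspur holds slot 1 → pays next bid $5.97 × 770 clicks = $4596.90.

Larkspur pays $4596.90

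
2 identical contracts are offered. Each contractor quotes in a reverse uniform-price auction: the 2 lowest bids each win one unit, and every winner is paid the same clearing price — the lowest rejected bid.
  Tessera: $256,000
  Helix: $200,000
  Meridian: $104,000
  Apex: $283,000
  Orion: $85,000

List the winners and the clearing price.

Orion, Meridian; each is paid $200,000

Bids ranked low→high: 85,000 (Orion), 104,000 (Meridian), 200,000 (Helix), 256,000 (Tessera), …
Winners (2 units): Orion, Meridian.
Lowest unsuccessful bid: $200,000 → clearing price.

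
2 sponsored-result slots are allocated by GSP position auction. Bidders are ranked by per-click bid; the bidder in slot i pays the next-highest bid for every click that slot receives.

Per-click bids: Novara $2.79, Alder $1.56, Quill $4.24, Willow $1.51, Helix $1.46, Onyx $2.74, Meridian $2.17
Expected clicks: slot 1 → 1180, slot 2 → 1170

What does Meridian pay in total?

Sorting advertisers: $4.24 (Quill) > $2.79 (Novara) > $2.74 (Onyx) > …
Meridian ranks below slot 2 → no slot, pays nothing.

Meridian pays $0.00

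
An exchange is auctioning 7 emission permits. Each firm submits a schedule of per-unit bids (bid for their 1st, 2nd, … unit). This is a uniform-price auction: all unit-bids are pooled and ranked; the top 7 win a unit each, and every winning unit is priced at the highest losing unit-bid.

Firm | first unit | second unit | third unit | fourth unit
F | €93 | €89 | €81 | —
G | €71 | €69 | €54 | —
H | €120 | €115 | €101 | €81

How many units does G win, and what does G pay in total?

G: 0 units, pays €0

All unit-bids, highest first — top 7: 120 (H-1), 115 (H-2), 101 (H-3), 93 (F-1), 89 (F-2), 81 (F-3), 81 (H-4)
Highest rejected unit-bid = €71.
G wins 0 unit(s) at €71 each.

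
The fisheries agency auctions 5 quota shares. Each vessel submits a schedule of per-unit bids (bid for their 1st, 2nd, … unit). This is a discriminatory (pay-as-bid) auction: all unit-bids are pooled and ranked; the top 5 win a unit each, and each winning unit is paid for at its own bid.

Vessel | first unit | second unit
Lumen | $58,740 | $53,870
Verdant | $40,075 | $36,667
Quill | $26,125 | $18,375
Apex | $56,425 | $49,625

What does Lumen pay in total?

All unit-bids, highest first — top 5: 58,740 (Lumen-1), 56,425 (Apex-1), 53,870 (Lumen-2), 49,625 (Apex-2), 40,075 (Verdant-1)
Next rejected bid: $36,667 (not a price — pay-as-bid).
Lumen's winning unit-bids: 58,740 + 53,870 = $112,610.

Lumen pays $112,610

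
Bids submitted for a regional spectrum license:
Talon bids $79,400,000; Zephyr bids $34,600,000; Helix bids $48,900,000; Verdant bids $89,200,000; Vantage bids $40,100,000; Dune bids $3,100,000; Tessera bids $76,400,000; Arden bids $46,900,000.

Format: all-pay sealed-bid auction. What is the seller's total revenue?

Total revenue: $418,600,000

Sorting bids: 89,200,000 (Verdant) > 79,400,000 (Talon) > 76,400,000 (Tessera) > 48,900,000 (Helix) > 46,900,000 (Arden) > 40,100,000 (Vantage) > …
Every bidder forfeits their bid regardless of winning.
Revenue = 79,400,000 + 34,600,000 + 48,900,000 + 89,200,000 + 40,100,000 + 3,100,000 + 76,400,000 + 46,900,000 = $418,600,000.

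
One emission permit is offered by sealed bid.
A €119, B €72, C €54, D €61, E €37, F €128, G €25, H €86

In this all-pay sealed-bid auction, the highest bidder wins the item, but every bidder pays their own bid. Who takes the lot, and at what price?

F pays €128

Bids in order: 128 (F) > 119 (A) > 86 (H) > 72 (B) > 61 (D) > 54 (C) > …
F is highest and takes the item; every bidder forfeits their bid.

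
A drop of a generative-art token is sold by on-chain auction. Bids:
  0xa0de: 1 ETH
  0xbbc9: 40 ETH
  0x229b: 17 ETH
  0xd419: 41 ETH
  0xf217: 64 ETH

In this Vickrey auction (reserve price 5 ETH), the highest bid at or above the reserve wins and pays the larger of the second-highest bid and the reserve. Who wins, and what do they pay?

Bids ranked: 64 (0xf217) > 41 (0xd419) > 40 (0xbbc9) > 17 (0x229b) > 1 (0xa0de)
0xf217 has the top bid at or above the reserve (64 ETH).
max(second-highest 41 ETH, reserve 5 ETH) = 41 ETH; the reserve does not bind.

0xf217 pays 41 ETH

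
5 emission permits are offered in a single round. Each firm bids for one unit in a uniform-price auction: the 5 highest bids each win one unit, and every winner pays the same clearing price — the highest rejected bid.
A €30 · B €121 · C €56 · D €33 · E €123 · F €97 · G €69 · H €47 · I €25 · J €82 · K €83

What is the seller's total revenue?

Sorting: 123 (E), 121 (B), 97 (F), 83 (K), 82 (J), 69 (G), 56 (C), …
Top 5: E, B, F, K, J.
Clearing price = highest rejected bid = €69.
Total revenue = 5 × €69 = €345.

Total revenue: €345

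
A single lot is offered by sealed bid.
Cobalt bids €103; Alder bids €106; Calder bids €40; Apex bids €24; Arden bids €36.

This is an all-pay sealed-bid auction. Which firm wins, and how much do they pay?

Rule: the highest bidder wins the item, but every bidder pays their own bid.
Bids ranked: 106 (Alder) > 103 (Cobalt) > 40 (Calder) > 36 (Arden) > 24 (Apex)
Alder is highest and takes the item; every bidder forfeits their bid.

Alder pays €106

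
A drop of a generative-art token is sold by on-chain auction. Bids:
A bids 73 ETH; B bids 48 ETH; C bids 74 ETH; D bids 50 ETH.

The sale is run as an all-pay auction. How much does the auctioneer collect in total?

Bids in order: 74 (C) > 73 (A) > 50 (D) > 48 (B)
C wins with the top bid; all bids are sunk regardless.
Every bidder forfeits their bid regardless of winning.
Revenue = 73 + 48 + 74 + 50 = 245 ETH.

Total revenue: 245 ETH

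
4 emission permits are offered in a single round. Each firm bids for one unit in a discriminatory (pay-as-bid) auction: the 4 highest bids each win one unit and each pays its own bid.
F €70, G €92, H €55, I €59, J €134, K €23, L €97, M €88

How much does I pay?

Bids ranked high→low: 134 (J), 97 (L), 92 (G), 88 (M), 70 (F), 59 (I), …
The 4 highest are J, L, G, M.
I does not win → €0.

I pays €0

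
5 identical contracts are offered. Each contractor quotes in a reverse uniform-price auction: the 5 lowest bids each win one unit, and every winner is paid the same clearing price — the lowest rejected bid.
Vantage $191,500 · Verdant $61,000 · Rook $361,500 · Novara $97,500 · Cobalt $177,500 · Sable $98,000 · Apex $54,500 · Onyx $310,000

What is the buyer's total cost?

Bids ranked low→high: 54,500 (Apex), 61,000 (Verdant), 97,500 (Novara), 98,000 (Sable), 177,500 (Cobalt), 191,500 (Vantage), 310,000 (Onyx), …
The 5 lowest are Apex, Verdant, Novara, Sable, Cobalt.
Lowest unsuccessful bid: $191,500 → clearing price.
Total cost = 5 × $191,500 = $957,500.

Total cost: $957,500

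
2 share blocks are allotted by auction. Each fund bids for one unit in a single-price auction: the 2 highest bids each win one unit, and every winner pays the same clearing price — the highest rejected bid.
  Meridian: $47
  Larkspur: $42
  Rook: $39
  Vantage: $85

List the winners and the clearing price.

Bids ranked high→low: 85 (Vantage), 47 (Meridian), 42 (Larkspur), 39 (Rook)
The 2 highest are Vantage, Meridian.
First losing bid is Larkspur's $42, which sets the uniform price.

Vantage, Meridian; each pays $42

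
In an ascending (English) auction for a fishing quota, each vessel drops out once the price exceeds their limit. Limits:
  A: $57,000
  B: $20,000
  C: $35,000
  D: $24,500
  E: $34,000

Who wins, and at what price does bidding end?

Open ascending-bid auction: the price rises until one bidder remains; the winner pays the price at which the last rival dropped out.
Limits ranked: 57,000 (A) > 35,000 (C) > 34,000 (E) > 24,500 (D) > 20,000 (B)
Once the price passes $35,000, only A is left; the hammer falls at C's limit of $35,000.

A wins at $35,000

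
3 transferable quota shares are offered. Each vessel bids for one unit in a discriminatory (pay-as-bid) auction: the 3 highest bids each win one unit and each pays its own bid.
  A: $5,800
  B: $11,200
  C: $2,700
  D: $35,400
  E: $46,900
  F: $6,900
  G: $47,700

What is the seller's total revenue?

Total revenue: $130,000

Ordering the bids: 47,700 (G), 46,900 (E), 35,400 (D), 11,200 (B), 6,900 (F), …
The 3 highest are G, E, D.
Total revenue = 47,700 + 46,900 + 35,400 = $130,000.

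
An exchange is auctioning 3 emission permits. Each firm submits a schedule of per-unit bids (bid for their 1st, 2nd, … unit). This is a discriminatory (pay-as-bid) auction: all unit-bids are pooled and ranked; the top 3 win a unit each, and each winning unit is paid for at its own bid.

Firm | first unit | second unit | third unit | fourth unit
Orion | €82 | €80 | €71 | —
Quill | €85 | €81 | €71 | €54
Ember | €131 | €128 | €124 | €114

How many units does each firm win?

Ember 3

All unit-bids, highest first — top 3: 131 (Ember-1), 128 (Ember-2), 124 (Ember-3)
Next rejected bid: €114 (not a price — pay-as-bid).
Allocation: Ember 3.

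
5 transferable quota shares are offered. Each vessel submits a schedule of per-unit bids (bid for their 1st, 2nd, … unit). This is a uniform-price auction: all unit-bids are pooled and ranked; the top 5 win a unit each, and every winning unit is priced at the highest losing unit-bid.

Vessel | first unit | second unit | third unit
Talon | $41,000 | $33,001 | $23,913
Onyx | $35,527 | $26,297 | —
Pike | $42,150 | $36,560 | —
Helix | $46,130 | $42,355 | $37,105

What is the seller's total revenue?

Total revenue: $182,800

Merging the schedules and taking the best 5: 46,130 (Helix-1), 42,355 (Helix-2), 42,150 (Pike-1), 41,000 (Talon-1), 37,105 (Helix-3)
The (k+1)-th unit-bid is $36,560.
Allocation: Helix 3, Pike 1, Talon 1. Every unit priced at $36,560.
Revenue = 5 × 36,560 = $182,800.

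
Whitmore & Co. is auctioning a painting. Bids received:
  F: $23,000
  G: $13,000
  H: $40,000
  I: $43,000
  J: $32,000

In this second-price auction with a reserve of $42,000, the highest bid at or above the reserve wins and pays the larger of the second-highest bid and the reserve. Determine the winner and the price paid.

I pays $42,000

Rule: the highest bid at or above the reserve wins and pays the larger of the second-highest bid and the reserve.
Bids in order: 43,000 (I) > 40,000 (H) > 32,000 (J) > 23,000 (F) > 13,000 (G)
I has the top bid at or above the reserve ($43,000).
Second-highest bid $40,000 is below the reserve $42,000, so the reserve binds → payment $42,000.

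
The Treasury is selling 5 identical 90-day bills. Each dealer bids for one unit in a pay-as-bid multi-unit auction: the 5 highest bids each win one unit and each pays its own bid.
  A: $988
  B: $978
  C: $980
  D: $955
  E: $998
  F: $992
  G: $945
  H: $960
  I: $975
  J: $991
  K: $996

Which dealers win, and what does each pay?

E $998, K $996, F $992, J $991, A $988

Ordering the bids: 998 (E), 996 (K), 992 (F), 991 (J), 988 (A), 980 (C), 978 (B), …
The 5 highest are E, K, F, J, A.
Each winner pays its own bid: E $998, K $996, F $992, J $991, A $988.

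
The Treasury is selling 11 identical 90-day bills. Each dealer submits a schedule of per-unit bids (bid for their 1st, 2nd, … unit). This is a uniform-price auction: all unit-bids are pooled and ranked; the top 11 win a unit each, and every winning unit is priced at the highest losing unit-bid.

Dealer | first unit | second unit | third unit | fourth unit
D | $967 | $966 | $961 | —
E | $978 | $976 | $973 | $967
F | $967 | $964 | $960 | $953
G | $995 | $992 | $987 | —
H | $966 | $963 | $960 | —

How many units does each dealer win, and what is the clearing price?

D 2, E 4, F 1, G 3, H 1; clearing price $964

All unit-bids, highest first — top 11: 995 (G-1), 992 (G-2), 987 (G-3), 978 (E-1), 976 (E-2), 973 (E-3), 967 (D-1), 967 (E-4), 967 (F-1), 966 (D-2), 966 (H-1)
The (k+1)-th unit-bid is $964.
Allocation: D 2, E 4, F 1, G 3, H 1.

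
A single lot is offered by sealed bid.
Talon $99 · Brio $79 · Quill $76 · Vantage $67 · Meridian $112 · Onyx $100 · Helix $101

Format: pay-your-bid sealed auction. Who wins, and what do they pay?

Pay-your-bid sealed auction: the highest bidder wins and pays their own bid.
Bids ranked: 112 (Meridian) > 101 (Helix) > 100 (Onyx) > 99 (Talon) > 79 (Brio) > 76 (Quill) > …
Meridian has the highest bid and pays exactly that: $112.

Meridian pays $112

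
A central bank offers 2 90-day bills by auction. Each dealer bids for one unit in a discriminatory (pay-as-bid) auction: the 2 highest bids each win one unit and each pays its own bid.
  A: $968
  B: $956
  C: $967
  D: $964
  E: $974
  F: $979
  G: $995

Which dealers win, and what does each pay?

Bids ranked high→low: 995 (G), 979 (F), 974 (E), 968 (A), …
Top 2: G, F.
Each winner pays its own bid: G $995, F $979.

G $995, F $979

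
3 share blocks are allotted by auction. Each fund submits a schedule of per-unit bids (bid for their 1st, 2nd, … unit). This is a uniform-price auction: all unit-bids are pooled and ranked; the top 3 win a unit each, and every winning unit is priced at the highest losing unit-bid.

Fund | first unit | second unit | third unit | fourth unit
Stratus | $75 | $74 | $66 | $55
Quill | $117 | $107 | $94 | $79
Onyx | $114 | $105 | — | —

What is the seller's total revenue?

Pooled unit-bids ranked (top 3): 117 (Quill-1), 114 (Onyx-1), 107 (Quill-2)
The (k+1)-th unit-bid is $105.
Allocation: Onyx 1, Quill 2. Every unit priced at $105.
Revenue = 3 × 105 = $315.

Total revenue: $315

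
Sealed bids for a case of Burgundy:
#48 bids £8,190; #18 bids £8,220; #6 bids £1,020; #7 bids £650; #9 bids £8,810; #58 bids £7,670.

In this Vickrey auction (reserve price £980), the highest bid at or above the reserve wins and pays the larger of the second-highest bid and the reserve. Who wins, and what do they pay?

Bids in order: 8,810 (#9) > 8,220 (#18) > 8,190 (#48) > 7,670 (#58) > 1,020 (#6) > 650 (#7)
Highest eligible bid: #9 at £8,810.
max(second-highest £8,220, reserve £980) = £8,220; the reserve does not bind.

#9 pays £8,220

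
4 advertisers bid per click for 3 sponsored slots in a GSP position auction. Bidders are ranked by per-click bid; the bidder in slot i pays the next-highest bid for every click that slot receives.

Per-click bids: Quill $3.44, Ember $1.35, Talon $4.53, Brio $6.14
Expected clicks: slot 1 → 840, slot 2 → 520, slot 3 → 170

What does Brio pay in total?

Per-click bids in order: $6.14 (Brio) > $4.53 (Talon) > $3.44 (Quill) > $1.35 (Ember)
Brio holds slot 1 → pays next bid $4.53 × 840 clicks = $3805.20.

Brio pays $3805.20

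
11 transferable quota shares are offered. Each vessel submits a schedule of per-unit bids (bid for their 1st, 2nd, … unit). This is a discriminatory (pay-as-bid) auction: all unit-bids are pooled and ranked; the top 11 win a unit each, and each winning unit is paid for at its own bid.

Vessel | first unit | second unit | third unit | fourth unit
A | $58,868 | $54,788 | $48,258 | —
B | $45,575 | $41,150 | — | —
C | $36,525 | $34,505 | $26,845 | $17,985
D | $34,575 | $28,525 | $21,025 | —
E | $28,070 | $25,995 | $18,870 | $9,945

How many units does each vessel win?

All unit-bids, highest first — top 11: 58,868 (A-1), 54,788 (A-2), 48,258 (A-3), 45,575 (B-1), 41,150 (B-2), 36,525 (C-1), 34,575 (D-1), 34,505 (C-2), 28,525 (D-2), 28,070 (E-1), 26,845 (C-3)
Next rejected bid: $25,995 (not a price — pay-as-bid).
Allocation: A 3, B 2, C 3, D 2, E 1.

A 3, B 2, C 3, D 2, E 1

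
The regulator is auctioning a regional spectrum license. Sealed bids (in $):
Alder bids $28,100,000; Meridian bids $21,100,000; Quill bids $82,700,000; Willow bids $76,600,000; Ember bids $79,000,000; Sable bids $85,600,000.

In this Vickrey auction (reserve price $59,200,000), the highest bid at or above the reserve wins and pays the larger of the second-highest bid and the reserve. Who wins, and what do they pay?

Sable pays $82,700,000

Sorting bids: 85,600,000 (Sable) > 82,700,000 (Quill) > 79,000,000 (Ember) > 76,600,000 (Willow) > 28,100,000 (Alder) > 21,100,000 (Meridian)
Sable has the top bid at or above the reserve ($85,600,000).
max(second-highest $82,700,000, reserve $59,200,000) = $82,700,000; the reserve does not bind.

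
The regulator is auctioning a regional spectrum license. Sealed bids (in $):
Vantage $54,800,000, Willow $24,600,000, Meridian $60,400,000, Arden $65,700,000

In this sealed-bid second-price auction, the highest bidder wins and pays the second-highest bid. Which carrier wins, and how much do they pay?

Sorting bids: 65,700,000 (Arden) > 60,400,000 (Meridian) > 54,800,000 (Vantage) > 24,600,000 (Willow)
Arden wins with the highest bid; price is set by the runner-up at $60,400,000.

Arden pays $60,400,000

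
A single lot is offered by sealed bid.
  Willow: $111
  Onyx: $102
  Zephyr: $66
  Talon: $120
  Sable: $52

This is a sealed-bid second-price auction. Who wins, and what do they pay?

Bids ranked: 120 (Talon) > 111 (Willow) > 102 (Onyx) > 66 (Zephyr) > 52 (Sable)
Second-price: Talon pays Willow's bid of $111.

Talon pays $111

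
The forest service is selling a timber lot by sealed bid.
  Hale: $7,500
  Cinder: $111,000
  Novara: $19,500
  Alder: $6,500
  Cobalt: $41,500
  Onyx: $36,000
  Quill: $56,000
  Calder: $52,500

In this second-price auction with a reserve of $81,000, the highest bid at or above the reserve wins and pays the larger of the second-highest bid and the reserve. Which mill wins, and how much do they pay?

Bids in order: 111,000 (Cinder) > 56,000 (Quill) > 52,500 (Calder) > 41,500 (Cobalt) > 36,000 (Onyx) > 19,500 (Novara) > …
Highest eligible bid: Cinder at $111,000.
Second-highest bid $56,000 is below the reserve $81,000, so the reserve binds → payment $81,000.

Cinder pays $81,000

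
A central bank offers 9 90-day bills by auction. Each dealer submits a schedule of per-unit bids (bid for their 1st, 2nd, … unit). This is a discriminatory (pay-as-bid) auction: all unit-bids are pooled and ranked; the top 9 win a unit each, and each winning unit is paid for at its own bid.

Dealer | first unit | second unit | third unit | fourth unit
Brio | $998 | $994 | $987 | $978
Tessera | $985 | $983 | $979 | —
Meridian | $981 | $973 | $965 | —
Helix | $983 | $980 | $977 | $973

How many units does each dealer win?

Brio 3, Helix 2, Meridian 1, Tessera 3

Pooled unit-bids ranked (top 9): 998 (Brio-1), 994 (Brio-2), 987 (Brio-3), 985 (Tessera-1), 983 (Tessera-2), 983 (Helix-1), 981 (Meridian-1), 980 (Helix-2), 979 (Tessera-3)
Next rejected bid: $978 (not a price — pay-as-bid).
Allocation: Brio 3, Helix 2, Meridian 1, Tessera 3.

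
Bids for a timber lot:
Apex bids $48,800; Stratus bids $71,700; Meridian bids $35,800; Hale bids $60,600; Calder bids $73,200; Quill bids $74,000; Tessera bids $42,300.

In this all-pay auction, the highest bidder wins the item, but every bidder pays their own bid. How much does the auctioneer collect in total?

Total revenue: $406,400

Rule: the highest bidder wins the item, but every bidder pays their own bid.
Sorting bids: 74,000 (Quill) > 73,200 (Calder) > 71,700 (Stratus) > 60,600 (Hale) > 48,800 (Apex) > 42,300 (Tessera) > …
Quill wins with the top bid; all bids are sunk regardless.
Every bidder forfeits their bid regardless of winning.
Revenue = 48,800 + 71,700 + 35,800 + 60,600 + 73,200 + 74,000 + 42,300 = $406,400.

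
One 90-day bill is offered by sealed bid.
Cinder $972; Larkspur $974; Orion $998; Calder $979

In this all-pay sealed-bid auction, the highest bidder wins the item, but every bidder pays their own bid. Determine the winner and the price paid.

Orion pays $998

Sorting bids: 998 (Orion) > 979 (Calder) > 974 (Larkspur) > 972 (Cinder)
Orion wins with the top bid; all bids are sunk regardless.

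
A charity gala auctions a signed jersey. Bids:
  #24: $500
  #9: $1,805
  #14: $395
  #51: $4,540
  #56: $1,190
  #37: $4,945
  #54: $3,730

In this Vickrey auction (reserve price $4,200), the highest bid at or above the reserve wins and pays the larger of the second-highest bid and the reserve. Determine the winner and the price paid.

Bids ranked: 4,945 (#37) > 4,540 (#51) > 3,730 (#54) > 1,805 (#9) > 1,190 (#56) > 500 (#24) > …
#37 has the top bid at or above the reserve ($4,945).
max(second-highest $4,540, reserve $4,200) = $4,540; the reserve does not bind.

#37 pays $4,540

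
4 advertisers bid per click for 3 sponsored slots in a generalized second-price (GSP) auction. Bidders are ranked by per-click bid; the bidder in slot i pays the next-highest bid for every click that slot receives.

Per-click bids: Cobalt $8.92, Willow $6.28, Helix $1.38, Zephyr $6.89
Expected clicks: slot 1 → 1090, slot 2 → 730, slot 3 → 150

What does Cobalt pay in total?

Cobalt pays $7510.10

Per-click bids in order: $8.92 (Cobalt) > $6.89 (Zephyr) > $6.28 (Willow) > $1.38 (Helix)
Cobalt holds slot 1 → pays next bid $6.89 × 1090 clicks = $7510.10.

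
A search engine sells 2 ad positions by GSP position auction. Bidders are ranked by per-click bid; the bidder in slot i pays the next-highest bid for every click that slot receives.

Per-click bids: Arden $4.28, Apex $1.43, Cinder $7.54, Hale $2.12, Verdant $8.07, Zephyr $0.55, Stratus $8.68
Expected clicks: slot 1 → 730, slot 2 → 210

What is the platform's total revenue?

Total revenue: $7474.50

Ranked by bid: $8.68 (Stratus) > $8.07 (Verdant) > $7.54 (Cinder) > …
Slot 1: Stratus pays $8.07 × 730 = $5891.10
Slot 2: Verdant pays $7.54 × 210 = $1583.40
Total = $7474.50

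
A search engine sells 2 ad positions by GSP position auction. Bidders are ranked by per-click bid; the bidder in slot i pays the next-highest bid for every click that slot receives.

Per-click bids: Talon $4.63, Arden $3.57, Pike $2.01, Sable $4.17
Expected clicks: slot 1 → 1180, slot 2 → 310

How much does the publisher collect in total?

Sorting advertisers: $4.63 (Talon) > $4.17 (Sable) > $3.57 (Arden) > …
Slot 1: Talon pays $4.17 × 1180 = $4920.60
Slot 2: Sable pays $3.57 × 310 = $1106.70
Total = $6027.30

Total revenue: $6027.30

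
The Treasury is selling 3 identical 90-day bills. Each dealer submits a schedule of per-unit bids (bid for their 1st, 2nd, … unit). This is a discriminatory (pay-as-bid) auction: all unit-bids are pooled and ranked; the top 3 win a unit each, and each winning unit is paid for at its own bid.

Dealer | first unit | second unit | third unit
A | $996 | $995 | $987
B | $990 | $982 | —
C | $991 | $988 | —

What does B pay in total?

B pays $0

Pooled unit-bids ranked (top 3): 996 (A-1), 995 (A-2), 991 (C-1)
Next rejected bid: $990 (not a price — pay-as-bid).
B wins no units.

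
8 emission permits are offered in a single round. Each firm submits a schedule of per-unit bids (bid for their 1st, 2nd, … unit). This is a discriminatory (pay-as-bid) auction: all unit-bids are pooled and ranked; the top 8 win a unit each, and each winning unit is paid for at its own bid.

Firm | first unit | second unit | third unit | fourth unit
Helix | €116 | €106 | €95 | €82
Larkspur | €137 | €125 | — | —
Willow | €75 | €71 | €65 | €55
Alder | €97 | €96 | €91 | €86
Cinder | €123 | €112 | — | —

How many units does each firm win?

Alder 2, Cinder 2, Helix 2, Larkspur 2

Merging the schedules and taking the best 8: 137 (Larkspur-1), 125 (Larkspur-2), 123 (Cinder-1), 116 (Helix-1), 112 (Cinder-2), 106 (Helix-2), 97 (Alder-1), 96 (Alder-2)
Next rejected bid: €95 (not a price — pay-as-bid).
Allocation: Alder 2, Cinder 2, Helix 2, Larkspur 2.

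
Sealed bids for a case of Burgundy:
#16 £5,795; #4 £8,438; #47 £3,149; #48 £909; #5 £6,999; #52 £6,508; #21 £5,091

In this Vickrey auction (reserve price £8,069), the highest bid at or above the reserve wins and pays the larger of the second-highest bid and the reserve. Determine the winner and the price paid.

Rule: the highest bid at or above the reserve wins and pays the larger of the second-highest bid and the reserve.
Bids in order: 8,438 (#4) > 6,999 (#5) > 6,508 (#52) > 5,795 (#16) > 5,091 (#21) > 3,149 (#47) > …
#4 has the top bid at or above the reserve (£8,438).
max(second-highest £6,999, reserve £8,069) = £8,069.

#4 pays £8,069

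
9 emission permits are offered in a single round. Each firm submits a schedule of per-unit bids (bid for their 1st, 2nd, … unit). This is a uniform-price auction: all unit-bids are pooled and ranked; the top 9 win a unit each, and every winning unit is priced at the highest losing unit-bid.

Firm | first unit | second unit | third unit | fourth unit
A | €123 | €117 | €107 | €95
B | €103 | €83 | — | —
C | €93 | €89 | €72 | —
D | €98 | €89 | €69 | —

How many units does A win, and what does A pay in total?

Pooled unit-bids ranked (top 9): 123 (A-1), 117 (A-2), 107 (A-3), 103 (B-1), 98 (D-1), 95 (A-4), 93 (C-1), 89 (C-2), 89 (D-2)
The (k+1)-th unit-bid is €83.
A wins 4 unit(s) at €83 each.

A: 4 units, pays €332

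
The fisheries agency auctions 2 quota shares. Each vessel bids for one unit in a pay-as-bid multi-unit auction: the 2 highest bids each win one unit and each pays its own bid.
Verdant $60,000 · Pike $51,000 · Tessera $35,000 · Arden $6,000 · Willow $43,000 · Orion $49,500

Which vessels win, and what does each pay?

Verdant $60,000, Pike $51,000

Bids ranked high→low: 60,000 (Verdant), 51,000 (Pike), 49,500 (Orion), 43,000 (Willow), …
The 2 highest are Verdant, Pike.
Each winner pays its own bid: Verdant $60,000, Pike $51,000.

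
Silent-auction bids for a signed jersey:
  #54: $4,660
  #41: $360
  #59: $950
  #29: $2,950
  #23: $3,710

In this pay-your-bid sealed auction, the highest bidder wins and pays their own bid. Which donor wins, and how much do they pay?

Bids ranked: 4,660 (#54) > 3,710 (#23) > 2,950 (#29) > 950 (#59) > 360 (#41)
#54 is highest → pays own bid, $4,660.

#54 pays $4,660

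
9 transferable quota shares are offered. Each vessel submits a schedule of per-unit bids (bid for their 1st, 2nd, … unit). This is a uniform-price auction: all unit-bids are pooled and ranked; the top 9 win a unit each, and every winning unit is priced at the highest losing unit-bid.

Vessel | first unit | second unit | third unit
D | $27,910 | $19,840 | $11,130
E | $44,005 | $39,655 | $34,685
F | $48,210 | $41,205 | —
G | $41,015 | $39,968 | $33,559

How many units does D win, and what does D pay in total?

D: 1 unit, pays $19,840

Pooled unit-bids ranked (top 9): 48,210 (F-1), 44,005 (E-1), 41,205 (F-2), 41,015 (G-1), 39,968 (G-2), 39,655 (E-2), 34,685 (E-3), 33,559 (G-3), 27,910 (D-1)
Highest rejected unit-bid = $19,840.
D wins 1 unit(s) at $19,840 each.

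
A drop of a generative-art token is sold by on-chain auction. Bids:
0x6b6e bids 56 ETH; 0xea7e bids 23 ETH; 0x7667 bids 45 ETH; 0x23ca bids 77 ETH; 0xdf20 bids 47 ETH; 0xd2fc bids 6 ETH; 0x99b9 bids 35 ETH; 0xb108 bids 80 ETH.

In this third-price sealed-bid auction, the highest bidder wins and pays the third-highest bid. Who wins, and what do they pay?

Third-price sealed-bid auction: the highest bidder wins and pays the third-highest bid.
Sorting bids: 80 (0xb108) > 77 (0x23ca) > 56 (0x6b6e) > 47 (0xdf20) > 45 (0x7667) > 35 (0x99b9) > …
0xb108 is highest; pays the third-highest bid, 56 ETH.

0xb108 pays 56 ETH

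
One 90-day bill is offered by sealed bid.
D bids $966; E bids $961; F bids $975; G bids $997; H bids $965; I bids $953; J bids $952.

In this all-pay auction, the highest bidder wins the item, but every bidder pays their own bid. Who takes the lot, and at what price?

G pays $997

Sorting bids: 997 (G) > 975 (F) > 966 (D) > 965 (H) > 961 (E) > 953 (I) > …
G is highest and takes the item; every bidder forfeits their bid.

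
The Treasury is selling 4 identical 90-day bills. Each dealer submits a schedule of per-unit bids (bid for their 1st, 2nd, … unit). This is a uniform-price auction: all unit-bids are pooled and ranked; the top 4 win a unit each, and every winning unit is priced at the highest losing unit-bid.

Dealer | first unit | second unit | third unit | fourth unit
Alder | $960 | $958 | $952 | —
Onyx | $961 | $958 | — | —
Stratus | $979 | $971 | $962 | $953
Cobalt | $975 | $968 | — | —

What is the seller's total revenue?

Merging the schedules and taking the best 4: 979 (Stratus-1), 975 (Cobalt-1), 971 (Stratus-2), 968 (Cobalt-2)
The (k+1)-th unit-bid is $962.
Allocation: Cobalt 2, Stratus 2. Every unit priced at $962.
Revenue = 4 × 962 = $3,848.

Total revenue: $3,848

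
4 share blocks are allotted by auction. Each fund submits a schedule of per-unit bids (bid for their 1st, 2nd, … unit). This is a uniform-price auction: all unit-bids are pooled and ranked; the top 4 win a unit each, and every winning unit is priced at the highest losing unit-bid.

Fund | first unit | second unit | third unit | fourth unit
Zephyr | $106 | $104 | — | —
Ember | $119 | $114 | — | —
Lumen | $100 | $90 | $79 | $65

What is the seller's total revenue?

All unit-bids, highest first — top 4: 119 (Ember-1), 114 (Ember-2), 106 (Zephyr-1), 104 (Zephyr-2)
First bid not allocated: $100.
Allocation: Ember 2, Zephyr 2. Every unit priced at $100.
Revenue = 4 × 100 = $400.

Total revenue: $400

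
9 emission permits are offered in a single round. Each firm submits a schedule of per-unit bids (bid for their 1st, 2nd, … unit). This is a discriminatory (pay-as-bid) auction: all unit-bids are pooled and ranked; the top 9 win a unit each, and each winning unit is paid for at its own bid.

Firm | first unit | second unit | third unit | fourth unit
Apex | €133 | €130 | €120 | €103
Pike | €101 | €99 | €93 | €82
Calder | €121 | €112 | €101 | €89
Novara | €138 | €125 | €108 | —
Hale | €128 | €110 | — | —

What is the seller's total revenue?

Total revenue: €1,117

Merging the schedules and taking the best 9: 138 (Novara-1), 133 (Apex-1), 130 (Apex-2), 128 (Hale-1), 125 (Novara-2), 121 (Calder-1), 120 (Apex-3), 112 (Calder-2), 110 (Hale-2)
Next rejected bid: €108 (not a price — pay-as-bid).
Each winning unit pays its own bid.
Revenue = 138 + 133 + 130 + 128 + 125 + 121 + 120 + 112 + 110 = €1,117.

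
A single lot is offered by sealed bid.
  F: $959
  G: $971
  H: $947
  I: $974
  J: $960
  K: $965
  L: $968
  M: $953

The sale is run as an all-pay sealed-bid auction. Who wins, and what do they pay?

Sorting bids: 974 (I) > 971 (G) > 968 (L) > 965 (K) > 960 (J) > 959 (F) > …
I is highest and takes the item; every bidder forfeits their bid.

I pays $974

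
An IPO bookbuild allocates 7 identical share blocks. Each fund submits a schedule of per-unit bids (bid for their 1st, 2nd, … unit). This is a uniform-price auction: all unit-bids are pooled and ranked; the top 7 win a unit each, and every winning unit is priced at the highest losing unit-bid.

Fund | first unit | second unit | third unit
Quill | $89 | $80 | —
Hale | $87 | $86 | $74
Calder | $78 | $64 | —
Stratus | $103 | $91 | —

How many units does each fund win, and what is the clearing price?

Merging the schedules and taking the best 7: 103 (Stratus-1), 91 (Stratus-2), 89 (Quill-1), 87 (Hale-1), 86 (Hale-2), 80 (Quill-2), 78 (Calder-1)
Highest rejected unit-bid = $74.
Allocation: Calder 1, Hale 2, Quill 2, Stratus 2.

Calder 1, Hale 2, Quill 2, Stratus 2; clearing price $74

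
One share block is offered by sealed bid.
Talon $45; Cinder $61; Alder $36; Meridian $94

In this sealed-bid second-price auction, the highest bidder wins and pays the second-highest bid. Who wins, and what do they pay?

Sealed-bid second-price auction: the highest bidder wins and pays the second-highest bid.
Bids ranked: 94 (Meridian) > 61 (Cinder) > 45 (Talon) > 36 (Alder)
Meridian is highest; pays the second-highest bid, $61.

Meridian pays $61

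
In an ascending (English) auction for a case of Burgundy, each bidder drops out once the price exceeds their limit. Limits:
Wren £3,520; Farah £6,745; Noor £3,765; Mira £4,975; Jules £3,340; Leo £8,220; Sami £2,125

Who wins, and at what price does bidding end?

Rule: the price rises until one bidder remains; the winner pays the price at which the last rival dropped out.
Sorting limits: 8,220 (Leo) > 6,745 (Farah) > 4,975 (Mira) > 3,765 (Noor) > 3,520 (Wren) > 3,340 (Jules) > …
Bidding ends when Farah exits at £6,745; Leo takes it.

Leo wins at £6,745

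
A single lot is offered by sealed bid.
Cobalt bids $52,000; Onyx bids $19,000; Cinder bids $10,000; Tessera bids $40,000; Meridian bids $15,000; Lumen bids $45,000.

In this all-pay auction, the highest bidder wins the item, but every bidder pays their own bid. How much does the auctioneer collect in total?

Bids ranked: 52,000 (Cobalt) > 45,000 (Lumen) > 40,000 (Tessera) > 19,000 (Onyx) > 15,000 (Meridian) > 10,000 (Cinder)
Cobalt wins with the top bid; all bids are sunk regardless.
Every bidder forfeits their bid regardless of winning.
Revenue = 52,000 + 19,000 + 10,000 + 40,000 + 15,000 + 45,000 = $181,000.

Total revenue: $181,000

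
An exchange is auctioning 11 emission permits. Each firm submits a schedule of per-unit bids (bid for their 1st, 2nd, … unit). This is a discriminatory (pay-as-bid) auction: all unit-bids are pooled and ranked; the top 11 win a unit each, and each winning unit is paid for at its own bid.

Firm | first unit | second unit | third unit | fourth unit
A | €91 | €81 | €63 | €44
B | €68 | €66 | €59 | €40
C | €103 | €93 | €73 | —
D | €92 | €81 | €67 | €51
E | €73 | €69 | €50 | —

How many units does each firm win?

A 2, B 1, C 3, D 3, E 2

All unit-bids, highest first — top 11: 103 (C-1), 93 (C-2), 92 (D-1), 91 (A-1), 81 (A-2), 81 (D-2), 73 (C-3), 73 (E-1), 69 (E-2), 68 (B-1), 67 (D-3)
Next rejected bid: €66 (not a price — pay-as-bid).
Allocation: A 2, B 1, C 3, D 3, E 2.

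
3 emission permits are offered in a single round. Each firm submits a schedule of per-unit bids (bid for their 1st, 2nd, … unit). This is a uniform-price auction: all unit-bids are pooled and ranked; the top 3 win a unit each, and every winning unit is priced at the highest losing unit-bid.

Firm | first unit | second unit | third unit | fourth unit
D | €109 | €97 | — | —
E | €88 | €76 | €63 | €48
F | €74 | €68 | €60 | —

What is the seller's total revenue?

Total revenue: €228

Pooled unit-bids ranked (top 3): 109 (D-1), 97 (D-2), 88 (E-1)
The (k+1)-th unit-bid is €76.
Allocation: D 2, E 1. Every unit priced at €76.
Revenue = 3 × 76 = €228.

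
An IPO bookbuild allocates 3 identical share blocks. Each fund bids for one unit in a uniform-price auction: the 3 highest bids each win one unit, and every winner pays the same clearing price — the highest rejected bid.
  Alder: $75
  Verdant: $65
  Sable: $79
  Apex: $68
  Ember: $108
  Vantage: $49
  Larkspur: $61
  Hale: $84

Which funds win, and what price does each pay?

Bids ranked high→low: 108 (Ember), 84 (Hale), 79 (Sable), 75 (Alder), 68 (Apex), …
Winners (3 units): Ember, Hale, Sable.
Highest unsuccessful bid: $75 → clearing price.

Ember, Hale, Sable; each pays $75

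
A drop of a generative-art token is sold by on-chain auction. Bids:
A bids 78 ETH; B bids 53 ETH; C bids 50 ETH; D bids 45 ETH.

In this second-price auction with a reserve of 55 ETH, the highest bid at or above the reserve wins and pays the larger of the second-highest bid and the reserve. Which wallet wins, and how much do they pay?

Sorting bids: 78 (A) > 53 (B) > 50 (C) > 45 (D)
Highest eligible bid: A at 78 ETH.
Second-highest bid 53 ETH is below the reserve 55 ETH, so the reserve binds → payment 55 ETH.

A pays 55 ETH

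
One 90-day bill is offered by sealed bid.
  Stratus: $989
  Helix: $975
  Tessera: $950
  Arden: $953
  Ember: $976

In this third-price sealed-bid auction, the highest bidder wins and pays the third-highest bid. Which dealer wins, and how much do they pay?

Stratus pays $975

Sorting bids: 989 (Stratus) > 976 (Ember) > 975 (Helix) > 953 (Arden) > 950 (Tessera)
Stratus is highest; pays the third-highest bid, $975.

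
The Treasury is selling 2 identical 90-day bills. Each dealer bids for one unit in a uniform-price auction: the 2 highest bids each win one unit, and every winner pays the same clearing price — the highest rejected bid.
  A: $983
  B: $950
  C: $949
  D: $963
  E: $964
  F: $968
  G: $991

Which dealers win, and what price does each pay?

G, A; each pays $968

Sorting: 991 (G), 983 (A), 968 (F), 964 (E), …
Winners (2 units): G, A.
Clearing price = highest rejected bid = $968.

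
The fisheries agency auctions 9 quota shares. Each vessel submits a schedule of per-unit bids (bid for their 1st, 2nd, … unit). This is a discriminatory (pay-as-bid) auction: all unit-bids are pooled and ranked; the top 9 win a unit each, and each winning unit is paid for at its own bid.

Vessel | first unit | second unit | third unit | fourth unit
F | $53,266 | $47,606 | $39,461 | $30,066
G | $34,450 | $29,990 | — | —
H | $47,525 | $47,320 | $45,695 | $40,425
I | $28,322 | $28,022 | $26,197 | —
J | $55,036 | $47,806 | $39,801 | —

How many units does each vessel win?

F 2, H 4, J 3

Merging the schedules and taking the best 9: 55,036 (J-1), 53,266 (F-1), 47,806 (J-2), 47,606 (F-2), 47,525 (H-1), 47,320 (H-2), 45,695 (H-3), 40,425 (H-4), 39,801 (J-3)
Next rejected bid: $39,461 (not a price — pay-as-bid).
Allocation: F 2, H 4, J 3.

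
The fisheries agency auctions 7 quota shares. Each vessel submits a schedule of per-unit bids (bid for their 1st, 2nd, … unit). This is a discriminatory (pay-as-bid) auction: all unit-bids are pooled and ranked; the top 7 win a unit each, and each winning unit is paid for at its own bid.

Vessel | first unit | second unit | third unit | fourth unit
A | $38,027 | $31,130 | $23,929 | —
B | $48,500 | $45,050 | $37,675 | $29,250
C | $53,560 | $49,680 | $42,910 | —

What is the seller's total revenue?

Total revenue: $315,402

Merging the schedules and taking the best 7: 53,560 (C-1), 49,680 (C-2), 48,500 (B-1), 45,050 (B-2), 42,910 (C-3), 38,027 (A-1), 37,675 (B-3)
Next rejected bid: $31,130 (not a price — pay-as-bid).
Each winning unit pays its own bid.
Revenue = 53,560 + 49,680 + 48,500 + 45,050 + 42,910 + 38,027 + 37,675 = $315,402.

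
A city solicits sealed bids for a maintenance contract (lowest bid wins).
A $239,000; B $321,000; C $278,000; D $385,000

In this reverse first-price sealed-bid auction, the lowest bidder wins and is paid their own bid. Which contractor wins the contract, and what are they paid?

Sorting bids: 239,000 (A) < 278,000 (C) < 321,000 (B) < 385,000 (D)
First-price: A is paid what they bid, $239,000.

A is paid $239,000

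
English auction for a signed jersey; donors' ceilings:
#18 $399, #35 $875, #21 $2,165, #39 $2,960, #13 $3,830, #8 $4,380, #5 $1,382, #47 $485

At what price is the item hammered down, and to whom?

#8 wins at $3,830

Sorting limits: 4,380 (#8) > 3,830 (#13) > 2,960 (#39) > 2,165 (#21) > 1,382 (#5) > 875 (#35) > …
Bidding ends when #13 exits at $3,830; #8 takes it.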